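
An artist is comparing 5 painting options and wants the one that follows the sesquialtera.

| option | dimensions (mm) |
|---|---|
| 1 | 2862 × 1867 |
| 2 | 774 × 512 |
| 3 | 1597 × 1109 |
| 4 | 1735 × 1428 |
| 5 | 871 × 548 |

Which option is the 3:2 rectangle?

2

Target 3:2 ≈ 1.500.
1: 1.533 (Δ0.033)  2: 1.512 (Δ0.012)  3: 1.440 (Δ0.060)  4: 1.215 (Δ0.285)  5: 1.589 (Δ0.089)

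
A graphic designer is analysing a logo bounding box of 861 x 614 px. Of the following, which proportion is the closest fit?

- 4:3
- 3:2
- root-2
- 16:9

root-2

861/614 ≈ 1.402. Nearest candidates are root-2 (1.414, off by 0.012) and 4:3 (1.333, off by 0.069).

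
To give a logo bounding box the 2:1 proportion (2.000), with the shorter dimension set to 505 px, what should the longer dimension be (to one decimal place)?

1010.0 px

2:1 = 2.00000.
Longer side = 505 × 2.00000 ≈ 1010.000 → 1010.0 px.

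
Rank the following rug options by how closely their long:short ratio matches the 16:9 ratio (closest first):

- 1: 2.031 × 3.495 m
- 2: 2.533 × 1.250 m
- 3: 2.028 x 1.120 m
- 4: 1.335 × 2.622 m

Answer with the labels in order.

3, 1, 4, 2

Ratios: 1 = 3.495 / 2.031 ≈ 1.721; 2 = 2.533 / 1.250 ≈ 2.026; 3 = 2.028 / 1.120 ≈ 1.811; 4 = 2.622 / 1.335 ≈ 1.964.
|Δ from 1.778|: 1 0.057; 2 0.248; 3 0.033; 4 0.186.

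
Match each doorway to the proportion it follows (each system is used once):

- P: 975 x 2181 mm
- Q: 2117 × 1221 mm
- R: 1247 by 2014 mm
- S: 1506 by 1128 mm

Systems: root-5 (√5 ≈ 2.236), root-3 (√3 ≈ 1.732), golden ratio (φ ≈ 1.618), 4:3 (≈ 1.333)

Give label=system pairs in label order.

P = 2181/975 ≈ 2.237 → root-5 (2.236)
Q = 2117/1221 ≈ 1.734 → root-3 (1.732)
R = 2014/1247 ≈ 1.615 → golden ratio (1.618)
S = 1506/1128 ≈ 1.335 → 4:3 (1.333)

P=root-5, Q=root-3, R=golden ratio, S=4:3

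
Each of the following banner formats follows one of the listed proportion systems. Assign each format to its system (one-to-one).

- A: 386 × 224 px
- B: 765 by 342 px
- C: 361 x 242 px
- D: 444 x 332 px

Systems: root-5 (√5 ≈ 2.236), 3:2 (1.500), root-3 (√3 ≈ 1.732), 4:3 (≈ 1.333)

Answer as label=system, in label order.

A=root-3, B=root-5, C=3:2, D=4:3

Ratios: A ≈ 1.723; B ≈ 2.237; C ≈ 1.492; D ≈ 1.337.
Targets: root-5 ≈ 2.236; 3:2 ≈ 1.500; root-3 ≈ 1.732; 4:3 ≈ 1.333.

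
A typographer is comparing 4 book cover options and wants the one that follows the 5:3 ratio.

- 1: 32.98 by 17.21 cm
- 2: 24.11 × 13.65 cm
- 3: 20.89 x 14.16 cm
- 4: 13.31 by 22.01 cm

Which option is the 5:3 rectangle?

Ratios (long/short): 1 ≈ 1.916; 2 ≈ 1.766; 3 ≈ 1.475; 4 ≈ 1.654.
5:3 ≈ 1.667; option 4 is nearest (Δ 0.013).

4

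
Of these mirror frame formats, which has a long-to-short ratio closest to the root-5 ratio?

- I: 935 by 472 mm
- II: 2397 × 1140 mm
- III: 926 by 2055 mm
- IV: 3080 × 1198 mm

III

Target root-5 ≈ 2.236.
I: 1.981 (Δ0.255)  II: 2.103 (Δ0.133)  III: 2.219 (Δ0.017)  IV: 2.571 (Δ0.335)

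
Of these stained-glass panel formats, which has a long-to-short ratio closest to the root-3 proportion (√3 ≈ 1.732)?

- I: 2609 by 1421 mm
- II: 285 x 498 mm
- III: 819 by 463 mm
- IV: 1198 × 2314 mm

Target root-3 ≈ 1.732.
I: 1.836 (Δ0.104)  II: 1.747 (Δ0.015)  III: 1.769 (Δ0.037)  IV: 1.932 (Δ0.200)

II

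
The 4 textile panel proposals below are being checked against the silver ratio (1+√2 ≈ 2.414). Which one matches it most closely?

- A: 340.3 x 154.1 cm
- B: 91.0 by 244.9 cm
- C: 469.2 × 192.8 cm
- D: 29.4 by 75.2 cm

Target silver ratio ≈ 2.414.
A: 2.208 (Δ0.206)  B: 2.691 (Δ0.277)  C: 2.434 (Δ0.020)  D: 2.558 (Δ0.144)

C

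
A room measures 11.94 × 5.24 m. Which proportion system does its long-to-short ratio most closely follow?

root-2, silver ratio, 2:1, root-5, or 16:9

11.94/5.24 ≈ 2.279. Nearest candidates are root-5 (2.236, off by 0.043) and silver ratio (2.414, off by 0.135).

root-5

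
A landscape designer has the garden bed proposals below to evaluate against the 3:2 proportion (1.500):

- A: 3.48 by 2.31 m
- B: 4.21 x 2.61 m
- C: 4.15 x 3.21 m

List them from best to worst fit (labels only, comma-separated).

Ratios: A = 3.48 / 2.31 ≈ 1.506; B = 4.21 / 2.61 ≈ 1.613; C = 4.15 / 3.21 ≈ 1.293.
|Δ from 1.500|: A 0.006; B 0.113; C 0.207.

A, B, C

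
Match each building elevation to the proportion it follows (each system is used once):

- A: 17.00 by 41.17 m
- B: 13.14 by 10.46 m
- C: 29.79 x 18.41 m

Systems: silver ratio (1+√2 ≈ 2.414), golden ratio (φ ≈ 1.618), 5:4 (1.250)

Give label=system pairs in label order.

A = 41.17/17.00 ≈ 2.422 → silver ratio (2.414)
B = 13.14/10.46 ≈ 1.256 → 5:4 (1.250)
C = 29.79/18.41 ≈ 1.618 → golden ratio (1.618)

A=silver ratio, B=5:4, C=golden ratio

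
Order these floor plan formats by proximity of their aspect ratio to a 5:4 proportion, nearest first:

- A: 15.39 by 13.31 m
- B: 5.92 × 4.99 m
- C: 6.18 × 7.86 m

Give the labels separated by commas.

C, B, A

A: 15.39/13.31 ≈ 1.156 → |1.156 − 1.250| = 0.094
B: 5.92/4.99 ≈ 1.186 → |1.186 − 1.250| = 0.064
C: 7.86/6.18 ≈ 1.272 → |1.272 − 1.250| = 0.022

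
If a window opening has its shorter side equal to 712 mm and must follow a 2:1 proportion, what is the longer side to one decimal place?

1424.0 mm

2:1 = 2.00000.
Longer side = 712 × 2.00000 ≈ 1424.000 → 1424.0 mm.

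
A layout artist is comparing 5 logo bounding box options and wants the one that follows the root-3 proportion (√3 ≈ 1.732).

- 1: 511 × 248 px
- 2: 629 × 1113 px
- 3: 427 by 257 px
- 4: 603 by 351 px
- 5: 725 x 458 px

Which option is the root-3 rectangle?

Ratios (long/short): 1 ≈ 2.060; 2 ≈ 1.769; 3 ≈ 1.661; 4 ≈ 1.718; 5 ≈ 1.583.
root-3 ≈ 1.732; option 4 is nearest (Δ 0.014).

4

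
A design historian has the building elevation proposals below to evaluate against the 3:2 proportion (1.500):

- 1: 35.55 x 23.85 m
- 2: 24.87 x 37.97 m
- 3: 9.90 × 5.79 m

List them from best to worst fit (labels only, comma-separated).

1, 2, 3

1: 35.55/23.85 ≈ 1.491 → |1.491 − 1.500| = 0.009
2: 37.97/24.87 ≈ 1.527 → |1.527 − 1.500| = 0.027
3: 9.90/5.79 ≈ 1.710 → |1.710 − 1.500| = 0.210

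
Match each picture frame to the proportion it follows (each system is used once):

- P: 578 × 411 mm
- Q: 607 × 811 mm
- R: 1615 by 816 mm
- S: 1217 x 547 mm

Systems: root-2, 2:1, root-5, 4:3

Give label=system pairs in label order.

P=root-2, Q=4:3, R=2:1, S=root-5

P = 578/411 ≈ 1.406 → root-2 (1.414)
Q = 811/607 ≈ 1.336 → 4:3 (1.333)
R = 1615/816 ≈ 1.979 → 2:1 (2.000)
S = 1217/547 ≈ 2.225 → root-5 (2.236)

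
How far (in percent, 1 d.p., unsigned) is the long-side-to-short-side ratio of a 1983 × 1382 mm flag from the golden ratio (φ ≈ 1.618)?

Ratio = 1983 / 1382 ≈ 1.4349.
Ideal golden ratio ≈ 1.6180. |1.4349 − 1.6180| / 1.6180 ≈ 11.32% → 11.3%.

11.3%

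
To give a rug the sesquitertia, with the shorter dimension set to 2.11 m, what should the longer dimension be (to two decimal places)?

4:3 ≈ 1.33333.
Longer side = 2.11 × 1.33333 ≈ 2.8133 → 2.81 m.

2.81 m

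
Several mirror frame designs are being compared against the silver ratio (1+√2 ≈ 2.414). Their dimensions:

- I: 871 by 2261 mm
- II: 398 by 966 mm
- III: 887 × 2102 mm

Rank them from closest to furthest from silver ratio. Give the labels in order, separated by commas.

Ratios: I = 2261 / 871 ≈ 2.596; II = 966 / 398 ≈ 2.427; III = 2102 / 887 ≈ 2.370.
|Δ from 2.414|: I 0.182; II 0.013; III 0.044.

II, III, I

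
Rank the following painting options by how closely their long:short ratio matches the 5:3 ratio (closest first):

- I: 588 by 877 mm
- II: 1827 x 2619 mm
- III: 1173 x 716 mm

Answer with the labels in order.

Ratios: I = 877 / 588 ≈ 1.491; II = 2619 / 1827 ≈ 1.433; III = 1173 / 716 ≈ 1.638.
|Δ from 1.667|: I 0.176; II 0.234; III 0.029.

III, I, II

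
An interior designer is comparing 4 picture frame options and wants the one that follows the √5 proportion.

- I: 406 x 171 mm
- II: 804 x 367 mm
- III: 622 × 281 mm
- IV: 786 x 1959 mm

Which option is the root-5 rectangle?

Ratios (long/short): I ≈ 2.374; II ≈ 2.191; III ≈ 2.214; IV ≈ 2.492.
root-5 ≈ 2.236; option III is nearest (Δ 0.022).

III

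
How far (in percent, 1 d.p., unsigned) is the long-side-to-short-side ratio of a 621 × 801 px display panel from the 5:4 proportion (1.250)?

Ratio = 801 / 621 ≈ 1.2899.
Ideal 5:4 = 1.2500. |1.2899 − 1.2500| / 1.2500 ≈ 3.19% → 3.2%.

3.2%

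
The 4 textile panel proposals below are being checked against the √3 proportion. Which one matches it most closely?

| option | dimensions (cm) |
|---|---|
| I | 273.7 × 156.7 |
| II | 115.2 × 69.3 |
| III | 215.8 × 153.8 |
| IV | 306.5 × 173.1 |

I

Target root-3 ≈ 1.732.
I: 1.747 (Δ0.015)  II: 1.662 (Δ0.070)  III: 1.403 (Δ0.329)  IV: 1.771 (Δ0.039)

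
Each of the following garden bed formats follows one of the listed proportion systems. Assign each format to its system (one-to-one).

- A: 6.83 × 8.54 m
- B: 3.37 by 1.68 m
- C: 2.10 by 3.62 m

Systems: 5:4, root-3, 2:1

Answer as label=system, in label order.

A = 8.54/6.83 ≈ 1.250 → 5:4 (1.250)
B = 3.37/1.68 ≈ 2.006 → 2:1 (2.000)
C = 3.62/2.10 ≈ 1.724 → root-3 (1.732)

A=5:4, B=2:1, C=root-3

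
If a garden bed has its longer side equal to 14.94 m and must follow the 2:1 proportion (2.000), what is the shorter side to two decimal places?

7.47 m

2:1 = 2.00000.
Shorter side = 14.94 ÷ 2.00000 ≈ 7.4700 → 7.47 m.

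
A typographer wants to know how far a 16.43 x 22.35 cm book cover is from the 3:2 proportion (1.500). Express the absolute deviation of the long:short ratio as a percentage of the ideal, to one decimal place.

9.3%

Ratio = 22.35 / 16.43 ≈ 1.3603.
Ideal 3:2 = 1.5000. |1.3603 − 1.5000| / 1.5000 ≈ 9.31% → 9.3%.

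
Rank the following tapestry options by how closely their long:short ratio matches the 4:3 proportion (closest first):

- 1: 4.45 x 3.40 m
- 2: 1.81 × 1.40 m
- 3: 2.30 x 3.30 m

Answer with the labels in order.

1, 2, 3

1: 4.45/3.40 ≈ 1.309 → |1.309 − 1.333| = 0.024
2: 1.81/1.40 ≈ 1.293 → |1.293 − 1.333| = 0.040
3: 3.30/2.30 ≈ 1.435 → |1.435 − 1.333| = 0.102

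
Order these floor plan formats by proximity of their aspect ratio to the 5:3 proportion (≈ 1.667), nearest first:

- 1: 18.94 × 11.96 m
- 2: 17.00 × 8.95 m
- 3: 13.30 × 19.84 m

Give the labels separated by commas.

1, 3, 2

Ratios: 1 = 18.94 / 11.96 ≈ 1.584; 2 = 17.00 / 8.95 ≈ 1.899; 3 = 19.84 / 13.30 ≈ 1.492.
|Δ from 1.667|: 1 0.083; 2 0.232; 3 0.175.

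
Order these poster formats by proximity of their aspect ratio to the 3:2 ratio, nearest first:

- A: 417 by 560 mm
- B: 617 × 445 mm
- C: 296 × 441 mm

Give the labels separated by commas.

C, B, A

A: 560/417 ≈ 1.343 → |1.343 − 1.500| = 0.157
B: 617/445 ≈ 1.387 → |1.387 − 1.500| = 0.113
C: 441/296 ≈ 1.490 → |1.490 − 1.500| = 0.010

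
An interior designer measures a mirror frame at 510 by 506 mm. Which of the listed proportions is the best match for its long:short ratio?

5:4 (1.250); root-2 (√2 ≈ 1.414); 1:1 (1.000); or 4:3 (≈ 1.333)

Ratio = 510 / 506 ≈ 1.008.
Distances: 5:4 1.250 (Δ 0.242); root-2 1.414 (Δ 0.406); 1:1 1.000 (Δ 0.008); 4:3 1.333 (Δ 0.325).

1:1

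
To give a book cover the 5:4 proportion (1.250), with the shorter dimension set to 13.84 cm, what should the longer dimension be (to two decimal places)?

5:4 = 1.25000.
Longer side = 13.84 × 1.25000 ≈ 17.3000 → 17.30 cm.

17.30 cm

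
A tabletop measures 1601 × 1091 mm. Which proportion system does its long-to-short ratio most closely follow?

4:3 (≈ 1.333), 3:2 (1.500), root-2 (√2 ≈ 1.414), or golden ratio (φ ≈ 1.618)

3:2

1601/1091 ≈ 1.467. Nearest candidates are 3:2 (1.500, off by 0.033) and root-2 (1.414, off by 0.053).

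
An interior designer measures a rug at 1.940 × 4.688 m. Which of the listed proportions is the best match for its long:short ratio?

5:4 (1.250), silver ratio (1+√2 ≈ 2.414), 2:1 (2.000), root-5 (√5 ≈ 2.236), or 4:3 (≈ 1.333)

silver ratio

Ratio = 4.688 / 1.940 ≈ 2.416.
Distances: 5:4 1.250 (Δ 1.166); silver ratio 2.414 (Δ 0.002); 2:1 2.000 (Δ 0.416); root-5 2.236 (Δ 0.180); 4:3 1.333 (Δ 1.083).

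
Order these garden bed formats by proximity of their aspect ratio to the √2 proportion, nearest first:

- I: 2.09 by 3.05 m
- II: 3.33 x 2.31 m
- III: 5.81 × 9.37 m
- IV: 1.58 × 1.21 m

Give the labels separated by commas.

II, I, IV, III

Ratios: I = 3.05 / 2.09 ≈ 1.459; II = 3.33 / 2.31 ≈ 1.442; III = 9.37 / 5.81 ≈ 1.613; IV = 1.58 / 1.21 ≈ 1.306.
|Δ from 1.414|: I 0.045; II 0.028; III 0.199; IV 0.108.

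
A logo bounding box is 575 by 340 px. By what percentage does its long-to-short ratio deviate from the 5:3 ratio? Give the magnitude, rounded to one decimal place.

Ratio = 575 / 340 ≈ 1.6912.
Ideal 5:3 ≈ 1.6667. |1.6912 − 1.6667| / 1.6667 ≈ 1.47% → 1.5%.

1.5%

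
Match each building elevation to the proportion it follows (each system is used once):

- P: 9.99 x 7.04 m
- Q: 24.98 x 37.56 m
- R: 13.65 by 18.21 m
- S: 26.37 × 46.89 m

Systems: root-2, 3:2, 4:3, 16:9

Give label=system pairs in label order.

P = 9.99/7.04 ≈ 1.419 → root-2 (1.414)
Q = 37.56/24.98 ≈ 1.504 → 3:2 (1.500)
R = 18.21/13.65 ≈ 1.334 → 4:3 (1.333)
S = 46.89/26.37 ≈ 1.778 → 16:9 (1.778)

P=root-2, Q=3:2, R=4:3, S=16:9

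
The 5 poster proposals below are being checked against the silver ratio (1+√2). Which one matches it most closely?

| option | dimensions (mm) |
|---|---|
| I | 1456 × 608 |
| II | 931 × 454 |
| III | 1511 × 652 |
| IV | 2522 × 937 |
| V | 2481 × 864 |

I

Ratios (long/short): I ≈ 2.395; II ≈ 2.051; III ≈ 2.317; IV ≈ 2.692; V ≈ 2.872.
silver ratio ≈ 2.414; option I is nearest (Δ 0.019).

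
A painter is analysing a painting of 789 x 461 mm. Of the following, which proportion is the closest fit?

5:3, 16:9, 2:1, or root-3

Ratio = 789 / 461 ≈ 1.711.
Distances: 5:3 1.667 (Δ 0.044); 16:9 1.778 (Δ 0.067); 2:1 2.000 (Δ 0.289); root-3 1.732 (Δ 0.021).

root-3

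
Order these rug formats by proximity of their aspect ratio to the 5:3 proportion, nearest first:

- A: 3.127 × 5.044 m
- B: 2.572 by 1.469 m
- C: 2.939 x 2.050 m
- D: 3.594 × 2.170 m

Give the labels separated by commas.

D, A, B, C

Ratios: A = 5.044 / 3.127 ≈ 1.613; B = 2.572 / 1.469 ≈ 1.751; C = 2.939 / 2.050 ≈ 1.434; D = 3.594 / 2.170 ≈ 1.656.
|Δ from 1.667|: A 0.054; B 0.084; C 0.233; D 0.011.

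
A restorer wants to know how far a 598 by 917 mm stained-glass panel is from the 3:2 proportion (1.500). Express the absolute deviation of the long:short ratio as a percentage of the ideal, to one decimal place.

2.2%

Ratio = 917 / 598 ≈ 1.5334.
Ideal 3:2 = 1.5000. |1.5334 − 1.5000| / 1.5000 ≈ 2.23% → 2.2%.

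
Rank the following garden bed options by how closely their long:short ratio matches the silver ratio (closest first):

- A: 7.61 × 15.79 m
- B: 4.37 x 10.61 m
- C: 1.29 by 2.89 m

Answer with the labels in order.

Ratios: A = 15.79 / 7.61 ≈ 2.075; B = 10.61 / 4.37 ≈ 2.428; C = 2.89 / 1.29 ≈ 2.240.
|Δ from 2.414|: A 0.339; B 0.014; C 0.174.

B, C, A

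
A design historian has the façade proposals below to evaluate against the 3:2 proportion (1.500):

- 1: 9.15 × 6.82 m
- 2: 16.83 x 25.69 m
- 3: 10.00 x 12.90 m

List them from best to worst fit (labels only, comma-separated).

1: 9.15/6.82 ≈ 1.342 → |1.342 − 1.500| = 0.158
2: 25.69/16.83 ≈ 1.526 → |1.526 − 1.500| = 0.026
3: 12.90/10.00 ≈ 1.290 → |1.290 − 1.500| = 0.210

2, 1, 3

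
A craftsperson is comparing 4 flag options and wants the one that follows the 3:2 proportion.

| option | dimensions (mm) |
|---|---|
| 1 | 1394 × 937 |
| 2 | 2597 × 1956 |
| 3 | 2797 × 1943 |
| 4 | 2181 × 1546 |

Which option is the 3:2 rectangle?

1

Target 3:2 ≈ 1.500.
1: 1.488 (Δ0.012)  2: 1.328 (Δ0.172)  3: 1.440 (Δ0.060)  4: 1.411 (Δ0.089)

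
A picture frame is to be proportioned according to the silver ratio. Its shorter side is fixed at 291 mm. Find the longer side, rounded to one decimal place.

702.5 mm

silver ratio ≈ 2.41421.
Longer side = 291 × 2.41421 ≈ 702.535 → 702.5 mm.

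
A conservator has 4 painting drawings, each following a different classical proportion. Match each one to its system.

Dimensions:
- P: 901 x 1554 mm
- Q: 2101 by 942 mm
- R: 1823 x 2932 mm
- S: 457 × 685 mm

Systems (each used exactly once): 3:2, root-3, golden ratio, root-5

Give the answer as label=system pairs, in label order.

P=root-3, Q=root-5, R=golden ratio, S=3:2

P = 1554/901 ≈ 1.725 → root-3 (1.732)
Q = 2101/942 ≈ 2.230 → root-5 (2.236)
R = 2932/1823 ≈ 1.608 → golden ratio (1.618)
S = 685/457 ≈ 1.499 → 3:2 (1.500)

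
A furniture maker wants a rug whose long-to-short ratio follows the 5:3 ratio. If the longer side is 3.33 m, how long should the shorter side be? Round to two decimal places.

5:3 ≈ 1.66667.
Shorter side = 3.33 ÷ 1.66667 ≈ 1.9980 → 2.00 m.

2.00 m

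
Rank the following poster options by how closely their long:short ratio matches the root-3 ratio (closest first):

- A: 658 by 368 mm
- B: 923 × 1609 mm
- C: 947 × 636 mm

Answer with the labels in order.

Ratios: A = 658 / 368 ≈ 1.788; B = 1609 / 923 ≈ 1.743; C = 947 / 636 ≈ 1.489.
|Δ from 1.732|: A 0.056; B 0.011; C 0.243.

B, A, C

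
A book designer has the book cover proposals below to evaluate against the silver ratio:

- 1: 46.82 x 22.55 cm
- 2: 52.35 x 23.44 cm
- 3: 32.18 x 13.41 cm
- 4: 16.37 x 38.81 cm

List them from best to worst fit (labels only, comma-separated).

Ratios: 1 = 46.82 / 22.55 ≈ 2.076; 2 = 52.35 / 23.44 ≈ 2.233; 3 = 32.18 / 13.41 ≈ 2.400; 4 = 38.81 / 16.37 ≈ 2.371.
|Δ from 2.414|: 1 0.338; 2 0.181; 3 0.014; 4 0.043.

3, 4, 2, 1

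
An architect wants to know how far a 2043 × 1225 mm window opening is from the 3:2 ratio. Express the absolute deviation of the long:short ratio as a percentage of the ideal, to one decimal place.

Ratio = 2043 / 1225 ≈ 1.6678.
Ideal 3:2 = 1.5000. |1.6678 − 1.5000| / 1.5000 ≈ 11.19% → 11.2%.

11.2%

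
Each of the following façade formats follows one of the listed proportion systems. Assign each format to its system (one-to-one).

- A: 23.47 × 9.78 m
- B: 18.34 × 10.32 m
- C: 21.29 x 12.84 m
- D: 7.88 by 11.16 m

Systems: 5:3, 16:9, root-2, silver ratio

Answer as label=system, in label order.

Ratios: A ≈ 2.400; B ≈ 1.777; C ≈ 1.658; D ≈ 1.416.
Targets: 5:3 ≈ 1.667; 16:9 ≈ 1.778; root-2 ≈ 1.414; silver ratio ≈ 2.414.

A=silver ratio, B=16:9, C=5:3, D=root-2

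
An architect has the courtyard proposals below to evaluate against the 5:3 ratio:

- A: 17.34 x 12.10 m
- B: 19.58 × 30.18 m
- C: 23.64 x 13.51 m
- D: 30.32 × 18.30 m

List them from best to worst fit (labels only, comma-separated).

Ratios: A = 17.34 / 12.10 ≈ 1.433; B = 30.18 / 19.58 ≈ 1.541; C = 23.64 / 13.51 ≈ 1.750; D = 30.32 / 18.30 ≈ 1.657.
|Δ from 1.667|: A 0.234; B 0.126; C 0.083; D 0.010.

D, C, B, A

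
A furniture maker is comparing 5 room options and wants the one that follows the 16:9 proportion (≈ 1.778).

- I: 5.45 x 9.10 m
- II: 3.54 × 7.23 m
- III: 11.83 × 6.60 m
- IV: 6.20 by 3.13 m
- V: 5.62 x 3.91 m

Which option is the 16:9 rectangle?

Target 16:9 ≈ 1.778.
I: 1.670 (Δ0.108)  II: 2.042 (Δ0.264)  III: 1.792 (Δ0.014)  IV: 1.981 (Δ0.203)  V: 1.437 (Δ0.341)

III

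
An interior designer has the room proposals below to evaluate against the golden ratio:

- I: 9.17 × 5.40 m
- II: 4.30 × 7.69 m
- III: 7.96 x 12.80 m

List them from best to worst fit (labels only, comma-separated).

Ratios: I = 9.17 / 5.40 ≈ 1.698; II = 7.69 / 4.30 ≈ 1.788; III = 12.80 / 7.96 ≈ 1.608.
|Δ from 1.618|: I 0.080; II 0.170; III 0.010.

III, I, II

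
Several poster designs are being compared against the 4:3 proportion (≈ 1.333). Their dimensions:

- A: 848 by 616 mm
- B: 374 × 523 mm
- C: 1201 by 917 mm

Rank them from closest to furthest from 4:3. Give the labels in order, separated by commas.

C, A, B

A: 848/616 ≈ 1.377 → |1.377 − 1.333| = 0.044
B: 523/374 ≈ 1.398 → |1.398 − 1.333| = 0.065
C: 1201/917 ≈ 1.310 → |1.310 − 1.333| = 0.023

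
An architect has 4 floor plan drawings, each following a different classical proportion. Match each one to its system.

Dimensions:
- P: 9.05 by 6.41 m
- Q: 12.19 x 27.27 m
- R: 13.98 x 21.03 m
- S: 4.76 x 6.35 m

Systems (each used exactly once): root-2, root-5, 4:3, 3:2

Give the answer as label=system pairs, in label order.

Ratios: P ≈ 1.412; Q ≈ 2.237; R ≈ 1.504; S ≈ 1.334.
Targets: root-2 ≈ 1.414; root-5 ≈ 2.236; 4:3 ≈ 1.333; 3:2 ≈ 1.500.

P=root-2, Q=root-5, R=3:2, S=4:3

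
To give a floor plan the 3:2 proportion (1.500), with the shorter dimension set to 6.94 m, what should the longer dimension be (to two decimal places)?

3:2 = 1.50000.
Longer side = 6.94 × 1.50000 ≈ 10.4100 → 10.41 m.

10.41 m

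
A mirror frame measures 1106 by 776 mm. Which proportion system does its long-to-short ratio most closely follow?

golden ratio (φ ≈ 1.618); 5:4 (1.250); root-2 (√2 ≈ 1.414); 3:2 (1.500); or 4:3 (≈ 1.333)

Ratio = 1106 / 776 ≈ 1.425.
Distances: golden ratio 1.618 (Δ 0.193); 5:4 1.250 (Δ 0.175); root-2 1.414 (Δ 0.011); 3:2 1.500 (Δ 0.075); 4:3 1.333 (Δ 0.092).

root-2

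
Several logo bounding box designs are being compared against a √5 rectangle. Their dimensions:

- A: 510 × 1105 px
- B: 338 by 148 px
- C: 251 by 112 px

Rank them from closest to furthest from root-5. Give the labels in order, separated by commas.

C, B, A

A: 1105/510 ≈ 2.167 → |2.167 − 2.236| = 0.069
B: 338/148 ≈ 2.284 → |2.284 − 2.236| = 0.048
C: 251/112 ≈ 2.241 → |2.241 − 2.236| = 0.005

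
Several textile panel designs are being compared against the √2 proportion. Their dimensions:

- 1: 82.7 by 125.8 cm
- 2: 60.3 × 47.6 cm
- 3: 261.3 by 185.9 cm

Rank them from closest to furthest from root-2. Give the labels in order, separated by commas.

Ratios: 1 = 125.8 / 82.7 ≈ 1.521; 2 = 60.3 / 47.6 ≈ 1.267; 3 = 261.3 / 185.9 ≈ 1.406.
|Δ from 1.414|: 1 0.107; 2 0.147; 3 0.008.

3, 1, 2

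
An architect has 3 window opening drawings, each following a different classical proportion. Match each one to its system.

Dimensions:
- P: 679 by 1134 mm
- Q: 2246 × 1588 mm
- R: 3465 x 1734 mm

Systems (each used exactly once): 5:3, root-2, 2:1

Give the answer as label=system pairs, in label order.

P = 1134/679 ≈ 1.670 → 5:3 (1.667)
Q = 2246/1588 ≈ 1.414 → root-2 (1.414)
R = 3465/1734 ≈ 1.998 → 2:1 (2.000)

P=5:3, Q=root-2, R=2:1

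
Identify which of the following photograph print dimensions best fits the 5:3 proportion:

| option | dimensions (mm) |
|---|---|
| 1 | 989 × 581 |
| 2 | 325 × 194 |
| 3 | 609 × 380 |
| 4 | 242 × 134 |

2

Ratios (long/short): 1 ≈ 1.702; 2 ≈ 1.675; 3 ≈ 1.603; 4 ≈ 1.806.
5:3 ≈ 1.667; option 2 is nearest (Δ 0.008).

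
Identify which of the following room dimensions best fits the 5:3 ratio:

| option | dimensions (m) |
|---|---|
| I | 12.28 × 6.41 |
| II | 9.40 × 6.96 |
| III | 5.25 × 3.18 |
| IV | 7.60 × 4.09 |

III

Target 5:3 ≈ 1.667.
I: 1.916 (Δ0.249)  II: 1.351 (Δ0.316)  III: 1.651 (Δ0.016)  IV: 1.858 (Δ0.191)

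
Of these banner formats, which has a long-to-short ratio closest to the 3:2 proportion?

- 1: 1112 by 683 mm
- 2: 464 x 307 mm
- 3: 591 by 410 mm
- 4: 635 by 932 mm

2

Ratios (long/short): 1 ≈ 1.628; 2 ≈ 1.511; 3 ≈ 1.441; 4 ≈ 1.468.
3:2 ≈ 1.500; option 2 is nearest (Δ 0.011).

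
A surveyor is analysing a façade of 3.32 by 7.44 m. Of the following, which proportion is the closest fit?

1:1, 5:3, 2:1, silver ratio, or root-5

Ratio = 7.44 / 3.32 ≈ 2.241.
Distances: 1:1 1.000 (Δ 1.241); 5:3 1.667 (Δ 0.574); 2:1 2.000 (Δ 0.241); silver ratio 2.414 (Δ 0.173); root-5 2.236 (Δ 0.005).

root-5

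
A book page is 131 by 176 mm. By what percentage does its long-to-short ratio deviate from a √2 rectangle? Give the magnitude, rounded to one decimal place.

5.0%

Ratio = 176 / 131 ≈ 1.3435.
Ideal root-2 ≈ 1.4142. |1.3435 − 1.4142| / 1.4142 ≈ 5.00% → 5.0%.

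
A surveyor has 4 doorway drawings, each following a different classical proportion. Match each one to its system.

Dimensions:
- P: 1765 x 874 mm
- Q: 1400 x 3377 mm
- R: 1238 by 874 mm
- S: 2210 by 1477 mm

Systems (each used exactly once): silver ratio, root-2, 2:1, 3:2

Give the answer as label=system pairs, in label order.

P=2:1, Q=silver ratio, R=root-2, S=3:2

P = 1765/874 ≈ 2.019 → 2:1 (2.000)
Q = 3377/1400 ≈ 2.412 → silver ratio (2.414)
R = 1238/874 ≈ 1.416 → root-2 (1.414)
S = 2210/1477 ≈ 1.496 → 3:2 (1.500)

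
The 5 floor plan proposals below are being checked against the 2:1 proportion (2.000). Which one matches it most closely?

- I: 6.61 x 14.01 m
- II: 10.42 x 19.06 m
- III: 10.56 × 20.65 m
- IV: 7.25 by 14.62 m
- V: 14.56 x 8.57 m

IV

Ratios (long/short): I ≈ 2.120; II ≈ 1.829; III ≈ 1.955; IV ≈ 2.017; V ≈ 1.699.
2:1 ≈ 2.000; option IV is nearest (Δ 0.017).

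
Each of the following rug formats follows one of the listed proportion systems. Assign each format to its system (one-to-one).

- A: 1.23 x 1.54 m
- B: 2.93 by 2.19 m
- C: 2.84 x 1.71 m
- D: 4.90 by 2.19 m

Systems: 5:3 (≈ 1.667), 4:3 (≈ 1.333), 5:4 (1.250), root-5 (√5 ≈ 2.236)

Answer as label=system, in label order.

A=5:4, B=4:3, C=5:3, D=root-5

Ratios: A ≈ 1.252; B ≈ 1.338; C ≈ 1.661; D ≈ 2.237.
Targets: 5:3 ≈ 1.667; 4:3 ≈ 1.333; 5:4 ≈ 1.250; root-5 ≈ 2.236.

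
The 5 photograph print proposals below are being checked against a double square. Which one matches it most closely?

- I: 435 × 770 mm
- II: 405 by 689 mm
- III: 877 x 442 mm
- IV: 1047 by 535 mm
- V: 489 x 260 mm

III

Ratios (long/short): I ≈ 1.770; II ≈ 1.701; III ≈ 1.984; IV ≈ 1.957; V ≈ 1.881.
2:1 ≈ 2.000; option III is nearest (Δ 0.016).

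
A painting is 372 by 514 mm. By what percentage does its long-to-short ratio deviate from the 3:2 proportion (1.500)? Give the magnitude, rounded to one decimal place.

7.9%

Ratio = 514 / 372 ≈ 1.3817.
Ideal 3:2 = 1.5000. |1.3817 − 1.5000| / 1.5000 ≈ 7.89% → 7.9%.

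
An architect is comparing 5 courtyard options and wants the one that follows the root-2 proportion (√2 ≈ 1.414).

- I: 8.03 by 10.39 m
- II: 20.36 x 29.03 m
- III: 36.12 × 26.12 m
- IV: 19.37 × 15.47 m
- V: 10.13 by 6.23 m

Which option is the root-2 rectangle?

II

Target root-2 ≈ 1.414.
I: 1.294 (Δ0.120)  II: 1.426 (Δ0.012)  III: 1.383 (Δ0.031)  IV: 1.252 (Δ0.162)  V: 1.626 (Δ0.212)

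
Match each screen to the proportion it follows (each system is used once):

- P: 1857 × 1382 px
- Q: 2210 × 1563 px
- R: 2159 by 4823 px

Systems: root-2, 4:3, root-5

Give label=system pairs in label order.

P = 1857/1382 ≈ 1.344 → 4:3 (1.333)
Q = 2210/1563 ≈ 1.414 → root-2 (1.414)
R = 4823/2159 ≈ 2.234 → root-5 (2.236)

P=4:3, Q=root-2, R=root-5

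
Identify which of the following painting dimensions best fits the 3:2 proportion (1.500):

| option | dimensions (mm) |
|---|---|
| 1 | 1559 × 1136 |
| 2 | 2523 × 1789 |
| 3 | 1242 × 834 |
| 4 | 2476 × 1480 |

3

Target 3:2 ≈ 1.500.
1: 1.372 (Δ0.128)  2: 1.410 (Δ0.090)  3: 1.489 (Δ0.011)  4: 1.673 (Δ0.173)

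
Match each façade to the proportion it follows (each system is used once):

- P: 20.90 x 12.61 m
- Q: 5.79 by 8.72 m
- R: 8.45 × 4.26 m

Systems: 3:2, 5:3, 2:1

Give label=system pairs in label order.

Ratios: P ≈ 1.657; Q ≈ 1.506; R ≈ 1.984.
Targets: 3:2 ≈ 1.500; 5:3 ≈ 1.667; 2:1 ≈ 2.000.

P=5:3, Q=3:2, R=2:1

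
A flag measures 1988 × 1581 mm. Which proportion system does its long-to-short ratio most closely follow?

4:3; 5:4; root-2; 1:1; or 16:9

1988/1581 ≈ 1.257. Nearest candidates are 5:4 (1.250, off by 0.007) and 4:3 (1.333, off by 0.076).

5:4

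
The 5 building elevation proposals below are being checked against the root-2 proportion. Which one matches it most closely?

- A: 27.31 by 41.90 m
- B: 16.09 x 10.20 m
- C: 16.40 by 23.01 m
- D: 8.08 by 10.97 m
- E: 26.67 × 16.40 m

C

Target root-2 ≈ 1.414.
A: 1.534 (Δ0.120)  B: 1.577 (Δ0.163)  C: 1.403 (Δ0.011)  D: 1.358 (Δ0.056)  E: 1.626 (Δ0.212)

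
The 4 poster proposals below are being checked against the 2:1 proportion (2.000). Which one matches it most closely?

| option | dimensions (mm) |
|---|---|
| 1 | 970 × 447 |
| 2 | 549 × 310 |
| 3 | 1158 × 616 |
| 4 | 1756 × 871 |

Ratios (long/short): 1 ≈ 2.170; 2 ≈ 1.771; 3 ≈ 1.880; 4 ≈ 2.016.
2:1 ≈ 2.000; option 4 is nearest (Δ 0.016).

4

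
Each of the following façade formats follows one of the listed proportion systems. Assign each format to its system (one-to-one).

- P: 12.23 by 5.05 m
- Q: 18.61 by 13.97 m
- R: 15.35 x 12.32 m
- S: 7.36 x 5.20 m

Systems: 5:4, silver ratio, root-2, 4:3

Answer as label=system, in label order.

P=silver ratio, Q=4:3, R=5:4, S=root-2

P = 12.23/5.05 ≈ 2.422 → silver ratio (2.414)
Q = 18.61/13.97 ≈ 1.332 → 4:3 (1.333)
R = 15.35/12.32 ≈ 1.246 → 5:4 (1.250)
S = 7.36/5.20 ≈ 1.415 → root-2 (1.414)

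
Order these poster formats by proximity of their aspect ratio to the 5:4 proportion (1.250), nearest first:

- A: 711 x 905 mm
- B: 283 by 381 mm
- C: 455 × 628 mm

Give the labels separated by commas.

A: 905/711 ≈ 1.273 → |1.273 − 1.250| = 0.023
B: 381/283 ≈ 1.346 → |1.346 − 1.250| = 0.096
C: 628/455 ≈ 1.380 → |1.380 − 1.250| = 0.130

A, B, C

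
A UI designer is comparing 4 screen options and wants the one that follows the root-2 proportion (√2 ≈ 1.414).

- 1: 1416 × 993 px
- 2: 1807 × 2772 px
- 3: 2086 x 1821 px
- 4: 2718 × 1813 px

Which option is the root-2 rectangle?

Target root-2 ≈ 1.414.
1: 1.426 (Δ0.012)  2: 1.534 (Δ0.120)  3: 1.146 (Δ0.268)  4: 1.499 (Δ0.085)

1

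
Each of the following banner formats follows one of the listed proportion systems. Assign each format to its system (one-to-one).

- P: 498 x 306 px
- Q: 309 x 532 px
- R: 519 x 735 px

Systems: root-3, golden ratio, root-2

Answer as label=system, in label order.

P=golden ratio, Q=root-3, R=root-2

Ratios: P ≈ 1.627; Q ≈ 1.722; R ≈ 1.416.
Targets: root-3 ≈ 1.732; golden ratio ≈ 1.618; root-2 ≈ 1.414.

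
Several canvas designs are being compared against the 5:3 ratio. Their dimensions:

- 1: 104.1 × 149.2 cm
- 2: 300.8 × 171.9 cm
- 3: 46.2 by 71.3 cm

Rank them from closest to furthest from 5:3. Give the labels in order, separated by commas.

2, 3, 1

1: 149.2/104.1 ≈ 1.433 → |1.433 − 1.667| = 0.234
2: 300.8/171.9 ≈ 1.750 → |1.750 − 1.667| = 0.083
3: 71.3/46.2 ≈ 1.543 → |1.543 − 1.667| = 0.124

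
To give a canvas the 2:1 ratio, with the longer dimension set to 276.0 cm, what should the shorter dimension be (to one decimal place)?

2:1 = 2.00000.
Shorter side = 276.0 ÷ 2.00000 ≈ 138.000 → 138.0 cm.

138.0 cm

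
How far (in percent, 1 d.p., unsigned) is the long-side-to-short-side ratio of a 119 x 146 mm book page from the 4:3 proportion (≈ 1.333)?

8.0%

Ratio = 146 / 119 ≈ 1.2269.
Ideal 4:3 ≈ 1.3333. |1.2269 − 1.3333| / 1.3333 ≈ 7.98% → 8.0%.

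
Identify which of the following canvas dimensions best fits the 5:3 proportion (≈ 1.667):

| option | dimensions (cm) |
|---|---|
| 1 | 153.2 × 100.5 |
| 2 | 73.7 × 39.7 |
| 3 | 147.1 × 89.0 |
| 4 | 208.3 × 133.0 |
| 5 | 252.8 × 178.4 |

Ratios (long/short): 1 ≈ 1.524; 2 ≈ 1.856; 3 ≈ 1.653; 4 ≈ 1.566; 5 ≈ 1.417.
5:3 ≈ 1.667; option 3 is nearest (Δ 0.014).

3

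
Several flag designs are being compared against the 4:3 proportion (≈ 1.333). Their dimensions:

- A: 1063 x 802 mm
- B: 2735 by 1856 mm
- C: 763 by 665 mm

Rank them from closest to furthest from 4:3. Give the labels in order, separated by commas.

A, B, C

Ratios: A = 1063 / 802 ≈ 1.325; B = 2735 / 1856 ≈ 1.474; C = 763 / 665 ≈ 1.147.
|Δ from 1.333|: A 0.008; B 0.141; C 0.186.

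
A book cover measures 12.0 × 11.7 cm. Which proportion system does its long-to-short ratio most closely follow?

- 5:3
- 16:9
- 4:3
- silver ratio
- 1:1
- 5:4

12.0/11.7 ≈ 1.026. Nearest candidates are 1:1 (1.000, off by 0.026) and 5:4 (1.250, off by 0.224).

1:1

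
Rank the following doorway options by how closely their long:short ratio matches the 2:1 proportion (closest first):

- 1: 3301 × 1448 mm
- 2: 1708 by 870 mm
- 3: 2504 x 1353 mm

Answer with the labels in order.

2, 3, 1

1: 3301/1448 ≈ 2.280 → |2.280 − 2.000| = 0.280
2: 1708/870 ≈ 1.963 → |1.963 − 2.000| = 0.037
3: 2504/1353 ≈ 1.851 → |1.851 − 2.000| = 0.149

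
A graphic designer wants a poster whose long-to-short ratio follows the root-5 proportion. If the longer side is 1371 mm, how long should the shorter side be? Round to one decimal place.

613.1 mm

root-5 ≈ 2.23607.
Shorter side = 1371 ÷ 2.23607 ≈ 613.129 → 613.1 mm.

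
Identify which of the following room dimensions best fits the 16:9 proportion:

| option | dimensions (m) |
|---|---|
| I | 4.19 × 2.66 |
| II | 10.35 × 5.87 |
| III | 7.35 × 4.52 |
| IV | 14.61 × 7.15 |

Target 16:9 ≈ 1.778.
I: 1.575 (Δ0.203)  II: 1.763 (Δ0.015)  III: 1.626 (Δ0.152)  IV: 2.043 (Δ0.265)

II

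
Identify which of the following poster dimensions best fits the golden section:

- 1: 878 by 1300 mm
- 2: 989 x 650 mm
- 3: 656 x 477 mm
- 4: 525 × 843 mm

4

Ratios (long/short): 1 ≈ 1.481; 2 ≈ 1.522; 3 ≈ 1.375; 4 ≈ 1.606.
golden ratio ≈ 1.618; option 4 is nearest (Δ 0.012).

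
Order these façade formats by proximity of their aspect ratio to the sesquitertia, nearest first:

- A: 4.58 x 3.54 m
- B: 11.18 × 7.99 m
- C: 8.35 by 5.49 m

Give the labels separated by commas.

A: 4.58/3.54 ≈ 1.294 → |1.294 − 1.333| = 0.039
B: 11.18/7.99 ≈ 1.399 → |1.399 − 1.333| = 0.066
C: 8.35/5.49 ≈ 1.521 → |1.521 − 1.333| = 0.188

A, B, C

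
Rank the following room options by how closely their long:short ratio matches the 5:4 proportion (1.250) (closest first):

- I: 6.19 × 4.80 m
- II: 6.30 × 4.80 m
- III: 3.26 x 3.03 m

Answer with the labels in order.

Ratios: I = 6.19 / 4.80 ≈ 1.290; II = 6.30 / 4.80 ≈ 1.312; III = 3.26 / 3.03 ≈ 1.076.
|Δ from 1.250|: I 0.040; II 0.062; III 0.174.

I, II, III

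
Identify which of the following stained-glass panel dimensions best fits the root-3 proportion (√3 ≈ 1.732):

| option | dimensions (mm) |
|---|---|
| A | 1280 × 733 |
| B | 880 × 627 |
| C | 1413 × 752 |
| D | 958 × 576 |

A

Ratios (long/short): A ≈ 1.746; B ≈ 1.404; C ≈ 1.879; D ≈ 1.663.
root-3 ≈ 1.732; option A is nearest (Δ 0.014).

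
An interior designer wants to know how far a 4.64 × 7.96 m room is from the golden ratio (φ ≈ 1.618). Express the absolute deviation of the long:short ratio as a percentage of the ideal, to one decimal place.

Ratio = 7.96 / 4.64 ≈ 1.7155.
Ideal golden ratio ≈ 1.6180. |1.7155 − 1.6180| / 1.6180 ≈ 6.03% → 6.0%.

6.0%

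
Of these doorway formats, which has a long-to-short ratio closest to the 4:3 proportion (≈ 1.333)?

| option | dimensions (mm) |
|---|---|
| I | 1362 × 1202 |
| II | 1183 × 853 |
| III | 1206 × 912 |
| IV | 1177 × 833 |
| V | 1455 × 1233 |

Ratios (long/short): I ≈ 1.133; II ≈ 1.387; III ≈ 1.322; IV ≈ 1.413; V ≈ 1.180.
4:3 ≈ 1.333; option III is nearest (Δ 0.011).

III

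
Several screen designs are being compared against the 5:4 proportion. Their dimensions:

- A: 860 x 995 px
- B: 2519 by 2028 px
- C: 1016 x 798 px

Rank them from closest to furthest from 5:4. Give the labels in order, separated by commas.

Ratios: A = 995 / 860 ≈ 1.157; B = 2519 / 2028 ≈ 1.242; C = 1016 / 798 ≈ 1.273.
|Δ from 1.250|: A 0.093; B 0.008; C 0.023.

B, C, A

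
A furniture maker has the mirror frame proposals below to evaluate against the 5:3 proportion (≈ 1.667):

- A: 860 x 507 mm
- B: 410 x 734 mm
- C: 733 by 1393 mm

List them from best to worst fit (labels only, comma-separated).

Ratios: A = 860 / 507 ≈ 1.696; B = 734 / 410 ≈ 1.790; C = 1393 / 733 ≈ 1.900.
|Δ from 1.667|: A 0.029; B 0.123; C 0.233.

A, B, C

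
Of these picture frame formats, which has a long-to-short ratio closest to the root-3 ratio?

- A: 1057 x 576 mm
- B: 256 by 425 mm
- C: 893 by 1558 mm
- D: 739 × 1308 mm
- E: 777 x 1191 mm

Ratios (long/short): A ≈ 1.835; B ≈ 1.660; C ≈ 1.745; D ≈ 1.770; E ≈ 1.533.
root-3 ≈ 1.732; option C is nearest (Δ 0.013).

C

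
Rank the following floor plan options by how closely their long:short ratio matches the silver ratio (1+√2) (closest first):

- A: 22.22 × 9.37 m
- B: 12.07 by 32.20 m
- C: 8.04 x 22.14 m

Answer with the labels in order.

Ratios: A = 22.22 / 9.37 ≈ 2.371; B = 32.20 / 12.07 ≈ 2.668; C = 22.14 / 8.04 ≈ 2.754.
|Δ from 2.414|: A 0.043; B 0.254; C 0.340.

A, B, C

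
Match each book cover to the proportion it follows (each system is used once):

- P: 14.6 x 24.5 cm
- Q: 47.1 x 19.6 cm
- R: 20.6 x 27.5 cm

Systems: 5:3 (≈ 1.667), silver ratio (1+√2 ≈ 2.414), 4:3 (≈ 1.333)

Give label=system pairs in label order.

P = 24.5/14.6 ≈ 1.678 → 5:3 (1.667)
Q = 47.1/19.6 ≈ 2.403 → silver ratio (2.414)
R = 27.5/20.6 ≈ 1.335 → 4:3 (1.333)

P=5:3, Q=silver ratio, R=4:3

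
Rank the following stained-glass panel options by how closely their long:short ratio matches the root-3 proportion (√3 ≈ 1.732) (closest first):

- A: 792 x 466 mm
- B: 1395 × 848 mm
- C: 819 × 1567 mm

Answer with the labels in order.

A: 792/466 ≈ 1.700 → |1.700 − 1.732| = 0.032
B: 1395/848 ≈ 1.645 → |1.645 − 1.732| = 0.087
C: 1567/819 ≈ 1.913 → |1.913 − 1.732| = 0.181

A, B, C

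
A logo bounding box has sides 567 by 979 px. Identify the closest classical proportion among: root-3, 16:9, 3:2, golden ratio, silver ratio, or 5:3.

root-3

979/567 ≈ 1.727. Nearest candidates are root-3 (1.732, off by 0.005) and 16:9 (1.778, off by 0.051).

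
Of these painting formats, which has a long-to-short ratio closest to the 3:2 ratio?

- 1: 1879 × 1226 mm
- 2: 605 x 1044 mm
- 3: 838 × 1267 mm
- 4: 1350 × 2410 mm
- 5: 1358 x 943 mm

3

Target 3:2 ≈ 1.500.
1: 1.533 (Δ0.033)  2: 1.726 (Δ0.226)  3: 1.512 (Δ0.012)  4: 1.785 (Δ0.285)  5: 1.440 (Δ0.060)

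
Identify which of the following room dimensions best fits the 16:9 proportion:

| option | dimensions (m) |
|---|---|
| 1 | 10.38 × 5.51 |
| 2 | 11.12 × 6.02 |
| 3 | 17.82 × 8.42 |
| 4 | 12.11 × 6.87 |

4

Ratios (long/short): 1 ≈ 1.884; 2 ≈ 1.847; 3 ≈ 2.116; 4 ≈ 1.763.
16:9 ≈ 1.778; option 4 is nearest (Δ 0.015).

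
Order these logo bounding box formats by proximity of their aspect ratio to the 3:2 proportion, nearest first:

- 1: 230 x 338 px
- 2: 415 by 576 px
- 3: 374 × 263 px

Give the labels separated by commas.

1: 338/230 ≈ 1.470 → |1.470 − 1.500| = 0.030
2: 576/415 ≈ 1.388 → |1.388 − 1.500| = 0.112
3: 374/263 ≈ 1.422 → |1.422 − 1.500| = 0.078

1, 3, 2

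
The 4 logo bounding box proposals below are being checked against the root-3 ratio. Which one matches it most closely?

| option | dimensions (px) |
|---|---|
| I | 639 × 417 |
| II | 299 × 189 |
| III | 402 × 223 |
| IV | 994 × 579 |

IV

Target root-3 ≈ 1.732.
I: 1.532 (Δ0.200)  II: 1.582 (Δ0.150)  III: 1.803 (Δ0.071)  IV: 1.717 (Δ0.015)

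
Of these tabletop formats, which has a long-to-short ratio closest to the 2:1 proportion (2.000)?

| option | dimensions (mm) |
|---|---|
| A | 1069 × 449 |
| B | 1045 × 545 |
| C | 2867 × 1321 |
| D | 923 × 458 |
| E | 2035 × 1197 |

Ratios (long/short): A ≈ 2.381; B ≈ 1.917; C ≈ 2.170; D ≈ 2.015; E ≈ 1.700.
2:1 ≈ 2.000; option D is nearest (Δ 0.015).

D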